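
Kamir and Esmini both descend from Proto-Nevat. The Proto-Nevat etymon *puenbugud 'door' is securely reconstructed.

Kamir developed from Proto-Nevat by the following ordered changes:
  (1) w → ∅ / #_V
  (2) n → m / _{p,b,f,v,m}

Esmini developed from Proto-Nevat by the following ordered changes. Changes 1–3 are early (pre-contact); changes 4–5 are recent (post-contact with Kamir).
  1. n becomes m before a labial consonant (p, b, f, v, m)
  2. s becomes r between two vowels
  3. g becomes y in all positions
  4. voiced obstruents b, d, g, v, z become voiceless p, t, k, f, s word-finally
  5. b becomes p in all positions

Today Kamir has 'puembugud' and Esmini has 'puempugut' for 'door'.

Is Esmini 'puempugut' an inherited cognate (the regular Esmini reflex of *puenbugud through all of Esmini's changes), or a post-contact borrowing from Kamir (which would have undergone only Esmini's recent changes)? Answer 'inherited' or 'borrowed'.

borrowed

If inherited, *puenbugud would pass through all of Esmini's changes:
Esmini: *puenbugud
  puenbugud → puembugud   [nasal place assimilation]
  puembugud (rule 2 does not apply)
  puembugud → puembuyud   [unconditioned shift]
  puembuyud → puembuyut   [final devoicing]
  puembuyut → puempuyut   [unconditioned shift]
  giving Esmini puempuyut.
If borrowed from Kamir 'puembugud' after the early changes, it would undergo only the recent ones:
  rule 4 (final devoicing): puembugud → puembugut
  rule 5 (unconditioned shift): puembugut → puempugut
  ⇒ as a loan: puempugut
Esmini 'puempugut' matches the loan outcome 'puempugut', not the inherited 'puempuyut' — it skipped the early Esmini changes, so it was borrowed from Kamir.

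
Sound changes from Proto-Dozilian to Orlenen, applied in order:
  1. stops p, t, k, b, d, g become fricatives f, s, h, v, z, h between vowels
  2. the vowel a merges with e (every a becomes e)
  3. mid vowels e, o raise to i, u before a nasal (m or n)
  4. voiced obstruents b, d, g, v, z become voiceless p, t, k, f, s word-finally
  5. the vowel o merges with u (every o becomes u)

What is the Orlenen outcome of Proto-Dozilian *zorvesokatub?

zurvesuhesup

Orlenen: *zorvesokatub > zorvesohasub > zorvesohesub > zorvesohesup > zurvesuhesup  (by intervocalic lenition, vowel merger, final devoicing, vowel merger)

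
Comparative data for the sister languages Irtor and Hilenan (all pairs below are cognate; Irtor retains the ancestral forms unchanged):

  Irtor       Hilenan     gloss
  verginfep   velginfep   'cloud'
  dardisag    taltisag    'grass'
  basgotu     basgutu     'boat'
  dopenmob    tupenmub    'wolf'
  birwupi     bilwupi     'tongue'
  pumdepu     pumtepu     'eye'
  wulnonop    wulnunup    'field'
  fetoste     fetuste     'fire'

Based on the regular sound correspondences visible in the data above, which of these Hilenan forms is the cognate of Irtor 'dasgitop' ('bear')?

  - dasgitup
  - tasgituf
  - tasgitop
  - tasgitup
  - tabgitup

dardisag ~ taltisag — Irtor d corresponds to Hilenan t word-initially before a back vowel.
dopenmob ~ tupenmub, wulnonop ~ wulnunup — Irtor o corresponds to Hilenan u after a consonant, before a labial obstruent.
Applying these to Irtor 'dasgitop':
  dasgitop → tasgitop   (d→t word-initially before a back vowel)
  tasgitop → tasgitup   (o→u after a consonant, before a labial obstruent)
So the Hilenan cognate is 'tasgitup'.

tasgitup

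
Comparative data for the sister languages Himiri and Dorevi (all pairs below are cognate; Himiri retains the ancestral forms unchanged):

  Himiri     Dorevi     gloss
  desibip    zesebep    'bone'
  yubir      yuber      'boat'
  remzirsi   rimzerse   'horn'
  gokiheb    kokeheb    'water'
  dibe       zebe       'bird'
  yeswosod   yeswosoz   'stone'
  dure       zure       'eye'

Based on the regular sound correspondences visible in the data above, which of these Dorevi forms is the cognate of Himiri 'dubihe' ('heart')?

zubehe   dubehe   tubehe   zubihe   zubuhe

dure ~ zure — Himiri d corresponds to Dorevi z word-initially before a back vowel.
gokiheb ~ kokeheb — Himiri i corresponds to Dorevi e after a consonant, before a consonant other than r, m, n, p, b, f, v.
Applying these to Himiri 'dubihe':
  dubihe → zubihe   (d→z word-initially before a back vowel)
  zubihe → zubehe   (i→e after a consonant, before a consonant other than r, m, n, p, b, f, v)
So the Dorevi cognate is 'zubehe'.

zubehe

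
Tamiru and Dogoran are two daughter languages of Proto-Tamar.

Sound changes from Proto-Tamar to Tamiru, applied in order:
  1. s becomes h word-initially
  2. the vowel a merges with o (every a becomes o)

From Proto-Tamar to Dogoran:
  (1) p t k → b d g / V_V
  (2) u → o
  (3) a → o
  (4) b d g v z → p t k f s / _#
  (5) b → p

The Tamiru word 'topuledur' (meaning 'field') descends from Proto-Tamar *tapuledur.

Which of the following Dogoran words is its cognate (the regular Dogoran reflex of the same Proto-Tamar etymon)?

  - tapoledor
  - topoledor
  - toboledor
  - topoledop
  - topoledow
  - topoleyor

Dogoran: *tapuledur > tabuledur > taboledor > toboledor > topoledor  (by intervocalic voicing, vowel merger, vowel merger, unconditioned shift)
Among the options, 'topoledor' alone shows every Dogoran change applied in order.

topoledor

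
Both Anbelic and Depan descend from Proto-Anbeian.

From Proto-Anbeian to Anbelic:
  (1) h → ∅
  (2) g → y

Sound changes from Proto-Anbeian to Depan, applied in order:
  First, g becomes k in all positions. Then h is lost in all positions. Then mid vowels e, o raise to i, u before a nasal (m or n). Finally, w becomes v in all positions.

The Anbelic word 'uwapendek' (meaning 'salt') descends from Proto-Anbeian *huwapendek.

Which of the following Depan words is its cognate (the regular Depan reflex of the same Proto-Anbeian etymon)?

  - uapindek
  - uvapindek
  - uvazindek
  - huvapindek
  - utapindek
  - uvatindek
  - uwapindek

Depan: *huwapendek > uwapendek > uwapindek > uvapindek  (by h-loss, pre-nasal raising, unconditioned shift)

uvapindek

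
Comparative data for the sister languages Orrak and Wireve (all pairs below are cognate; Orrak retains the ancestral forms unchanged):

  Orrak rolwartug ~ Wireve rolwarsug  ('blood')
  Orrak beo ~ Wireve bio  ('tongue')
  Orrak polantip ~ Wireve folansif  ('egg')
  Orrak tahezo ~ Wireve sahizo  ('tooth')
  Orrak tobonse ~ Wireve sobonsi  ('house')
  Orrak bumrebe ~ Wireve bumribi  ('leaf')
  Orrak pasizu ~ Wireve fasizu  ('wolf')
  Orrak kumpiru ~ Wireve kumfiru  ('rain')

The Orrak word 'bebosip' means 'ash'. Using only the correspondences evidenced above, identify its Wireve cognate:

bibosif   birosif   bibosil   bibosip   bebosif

bumrebe ~ bumribi — Orrak e corresponds to Wireve i after a consonant, before a labial obstruent.
polantip ~ folansif — Orrak p corresponds to Wireve f word-finally.
Applying these to Orrak 'bebosip':
  bebosip → bibosip   (e→i after a consonant, before a labial obstruent)
  bibosip → bibosif   (p→f word-finally)
So the Wireve cognate is 'bibosif'.

bibosif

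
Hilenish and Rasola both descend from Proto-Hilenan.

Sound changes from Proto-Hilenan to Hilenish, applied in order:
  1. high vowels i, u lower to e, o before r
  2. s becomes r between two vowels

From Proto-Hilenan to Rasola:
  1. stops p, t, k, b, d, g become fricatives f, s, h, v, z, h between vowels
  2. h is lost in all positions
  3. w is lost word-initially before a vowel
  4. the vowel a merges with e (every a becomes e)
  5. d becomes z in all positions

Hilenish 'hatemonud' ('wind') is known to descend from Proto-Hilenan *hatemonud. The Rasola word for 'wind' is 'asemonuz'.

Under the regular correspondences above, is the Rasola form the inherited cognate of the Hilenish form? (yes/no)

Derive the expected Rasola reflex of *hatemonud:
Rasola: *hatemonud
  hatemonud → hasemonud   [intervocalic lenition]
  hasemonud → asemonud   [h-loss]
  asemonud (rule 3 does not apply)
  asemonud → esemonud   [vowel merger]
  esemonud → esemonuz   [unconditioned shift]
  giving Rasola esemonuz.
The regular Rasola reflex would be 'esemonuz', but the attested form is 'asemonuz'. The correspondence is irregular, so they are not cognates (the Rasola form has a different source).

no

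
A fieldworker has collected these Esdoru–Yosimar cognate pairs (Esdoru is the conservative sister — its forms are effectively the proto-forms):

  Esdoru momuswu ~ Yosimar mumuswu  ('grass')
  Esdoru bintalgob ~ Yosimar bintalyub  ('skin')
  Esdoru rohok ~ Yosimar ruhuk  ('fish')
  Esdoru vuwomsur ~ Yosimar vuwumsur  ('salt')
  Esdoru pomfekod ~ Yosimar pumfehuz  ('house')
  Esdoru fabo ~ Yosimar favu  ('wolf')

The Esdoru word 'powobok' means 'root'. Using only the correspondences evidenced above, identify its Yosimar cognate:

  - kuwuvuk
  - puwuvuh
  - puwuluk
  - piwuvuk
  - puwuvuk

puwuvuk

rohok ~ ruhuk, pomfekod ~ pumfehuz — Esdoru o corresponds to Yosimar u after a consonant, before a consonant other than r, m, n, p, b, f, v.
bintalgob ~ bintalyub — Esdoru o corresponds to Yosimar u after a consonant, before a labial obstruent.
fabo ~ favu — Esdoru b corresponds to Yosimar v between vowels (before a back vowel).
Applying these to Esdoru 'powobok':
  powobok → puwobok   (o→u after a consonant, before a consonant other than r, m, n, p, b, f, v)
  puwobok → puwubok   (o→u after a consonant, before a labial obstruent)
  puwubok → puwuvok   (b→v between vowels (before a back vowel))
  puwuvok → puwuvuk   (o→u after a consonant, before a consonant other than r, m, n, p, b, f, v)
So the Yosimar cognate is 'puwuvuk'.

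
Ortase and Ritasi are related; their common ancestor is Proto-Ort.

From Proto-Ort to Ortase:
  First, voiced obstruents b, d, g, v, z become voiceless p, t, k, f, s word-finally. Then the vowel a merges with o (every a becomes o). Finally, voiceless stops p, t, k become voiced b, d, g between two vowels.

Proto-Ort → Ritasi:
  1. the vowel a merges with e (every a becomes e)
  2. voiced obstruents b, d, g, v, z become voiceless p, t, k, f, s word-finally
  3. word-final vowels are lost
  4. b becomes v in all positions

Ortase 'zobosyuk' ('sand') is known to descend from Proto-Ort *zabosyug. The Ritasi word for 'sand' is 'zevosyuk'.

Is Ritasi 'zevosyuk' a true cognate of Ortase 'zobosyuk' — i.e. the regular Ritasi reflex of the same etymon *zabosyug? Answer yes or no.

yes

Derive the expected Ritasi reflex of *zabosyug:
Ritasi: *zabosyug > zebosyug > zebosyuk > zevosyuk  (by vowel merger, final devoicing, unconditioned shift)
Ritasi 'zevosyuk' matches the regular reflex exactly, so the pair is cognate.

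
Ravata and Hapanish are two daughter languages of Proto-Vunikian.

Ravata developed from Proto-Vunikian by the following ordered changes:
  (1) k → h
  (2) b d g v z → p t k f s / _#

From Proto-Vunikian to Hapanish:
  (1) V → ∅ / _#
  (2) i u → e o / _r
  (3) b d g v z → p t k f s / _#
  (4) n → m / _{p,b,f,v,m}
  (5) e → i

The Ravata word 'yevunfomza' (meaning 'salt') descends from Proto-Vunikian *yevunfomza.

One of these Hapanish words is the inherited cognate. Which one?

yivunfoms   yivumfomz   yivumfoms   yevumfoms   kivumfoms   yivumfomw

yivumfoms

Hapanish: start from *yevunfomza.
  rule 1 (apocope): yevunfomza → yevunfomz
  rule 2: no change — yevunfomz
  rule 3 (final devoicing): yevunfomz → yevunfoms
  rule 4 (nasal place assimilation): yevunfoms → yevumfoms
  rule 5 (vowel merger): yevumfoms → yivumfoms
  ⇒ Hapanish yivumfoms
The other candidates each miss or misapply at least one Hapanish change.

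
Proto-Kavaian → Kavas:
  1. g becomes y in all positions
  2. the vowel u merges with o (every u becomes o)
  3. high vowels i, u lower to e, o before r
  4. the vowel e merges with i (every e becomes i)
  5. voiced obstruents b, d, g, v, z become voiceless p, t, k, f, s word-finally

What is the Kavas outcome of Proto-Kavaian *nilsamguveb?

Kavas: *nilsamguveb > nilsamyuveb > nilsamyoveb > nilsamyovib > nilsamyovip  (by unconditioned shift, vowel merger, vowel merger, final devoicing)

nilsamyovip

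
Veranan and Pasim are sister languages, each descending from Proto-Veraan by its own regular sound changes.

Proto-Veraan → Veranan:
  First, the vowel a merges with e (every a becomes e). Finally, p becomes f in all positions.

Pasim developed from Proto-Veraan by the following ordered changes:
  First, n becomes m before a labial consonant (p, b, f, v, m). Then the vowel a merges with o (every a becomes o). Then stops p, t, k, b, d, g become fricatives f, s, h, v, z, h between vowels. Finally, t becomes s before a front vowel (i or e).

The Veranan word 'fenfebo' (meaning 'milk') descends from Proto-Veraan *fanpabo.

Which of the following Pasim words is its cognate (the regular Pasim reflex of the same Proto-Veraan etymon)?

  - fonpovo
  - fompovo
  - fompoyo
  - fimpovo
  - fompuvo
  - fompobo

Pasim: start from *fanpabo.
  rule 1 (nasal place assimilation): fanpabo → fampabo
  rule 2 (vowel merger): fampabo → fompobo
  rule 3 (intervocalic lenition): fompobo → fompovo
  rule 4: no change — fompovo
  ⇒ Pasim fompovo

fompovo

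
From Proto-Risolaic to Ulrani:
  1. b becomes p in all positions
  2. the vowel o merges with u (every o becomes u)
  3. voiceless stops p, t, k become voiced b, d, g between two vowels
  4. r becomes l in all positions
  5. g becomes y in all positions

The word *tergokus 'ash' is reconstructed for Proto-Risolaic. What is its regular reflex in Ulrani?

Ulrani: *tergokus
  tergokus (rule 1 does not apply)
  tergokus → tergukus   [vowel merger]
  tergukus → tergugus   [intervocalic voicing]
  tergugus → telgugus   [unconditioned shift]
  telgugus → telyuyus   [unconditioned shift]
  giving Ulrani telyuyus.

telyuyus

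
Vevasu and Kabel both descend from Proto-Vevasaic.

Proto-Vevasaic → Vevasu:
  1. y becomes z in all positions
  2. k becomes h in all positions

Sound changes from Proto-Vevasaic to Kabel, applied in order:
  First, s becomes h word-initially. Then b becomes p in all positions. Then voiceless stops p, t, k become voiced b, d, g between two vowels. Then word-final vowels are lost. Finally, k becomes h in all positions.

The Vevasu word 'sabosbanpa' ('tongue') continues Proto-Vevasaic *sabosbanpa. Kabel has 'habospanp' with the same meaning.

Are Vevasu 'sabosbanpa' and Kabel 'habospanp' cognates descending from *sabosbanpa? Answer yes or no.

yes

Derive the expected Kabel reflex of *sabosbanpa:
Kabel: *sabosbanpa > habosbanpa > hapospanpa > habospanpa > habospanp  (by debuccalisation, unconditioned shift, intervocalic voicing, apocope)
Kabel 'habospanp' matches the regular reflex exactly, so the pair is cognate.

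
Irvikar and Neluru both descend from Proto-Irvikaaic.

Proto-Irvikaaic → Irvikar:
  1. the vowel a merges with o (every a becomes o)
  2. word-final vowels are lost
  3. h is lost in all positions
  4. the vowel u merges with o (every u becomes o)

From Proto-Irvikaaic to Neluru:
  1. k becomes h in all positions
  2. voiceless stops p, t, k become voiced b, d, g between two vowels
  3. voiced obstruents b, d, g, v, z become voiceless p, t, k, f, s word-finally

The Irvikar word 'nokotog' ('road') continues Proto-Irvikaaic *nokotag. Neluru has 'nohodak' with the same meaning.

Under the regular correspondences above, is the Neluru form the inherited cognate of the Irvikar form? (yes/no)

yes

Derive the expected Neluru reflex of *nokotag:
Neluru: *nokotag > nohotag > nohodag > nohodak  (by unconditioned shift, intervocalic voicing, final devoicing)
Neluru 'nohodak' matches the regular reflex exactly, so the pair is cognate.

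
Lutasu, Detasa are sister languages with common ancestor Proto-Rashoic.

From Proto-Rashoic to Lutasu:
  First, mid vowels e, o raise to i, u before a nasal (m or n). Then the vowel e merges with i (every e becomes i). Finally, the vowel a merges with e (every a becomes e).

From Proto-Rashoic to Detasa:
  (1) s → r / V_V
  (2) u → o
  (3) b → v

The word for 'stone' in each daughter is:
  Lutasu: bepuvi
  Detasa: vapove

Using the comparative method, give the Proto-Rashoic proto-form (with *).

Position 6: Lutasu has i, Detasa has e. Detasa preserves e here (none of its changes turn any other segment into e), so the proto-segment is *e.
Position 1: Lutasu has b, Detasa has v. Lutasu preserves b here (none of its changes turn any other segment into b), so the proto-segment is *b.
This points to *bapuve. Verify forward in each daughter:
Lutasu: start from *bapuve.
  rule 1: no change — bapuve
  rule 2 (vowel merger): bapuve → bapuvi
  rule 3 (vowel merger): bapuvi → bepuvi
  ⇒ Lutasu bepuvi
Detasa: *bapuve > bapove > vapove  (by vowel merger, unconditioned shift)
Only *bapuve yields all of Lutasu bepuvi, Detasa vapove.

*bapuve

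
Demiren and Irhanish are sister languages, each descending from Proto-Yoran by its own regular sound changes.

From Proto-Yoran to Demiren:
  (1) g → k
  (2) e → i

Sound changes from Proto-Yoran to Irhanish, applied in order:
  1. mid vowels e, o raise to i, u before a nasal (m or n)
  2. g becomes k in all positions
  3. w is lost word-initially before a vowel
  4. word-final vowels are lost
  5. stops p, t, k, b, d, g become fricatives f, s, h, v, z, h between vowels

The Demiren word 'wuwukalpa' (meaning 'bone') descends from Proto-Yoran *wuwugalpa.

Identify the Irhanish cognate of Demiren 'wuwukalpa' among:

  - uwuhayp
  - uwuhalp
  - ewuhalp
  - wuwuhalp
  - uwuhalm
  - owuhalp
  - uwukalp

uwuhalp

Irhanish: *wuwugalpa
  wuwugalpa (rule 1 does not apply)
  wuwugalpa → wuwukalpa   [unconditioned shift]
  wuwukalpa → uwukalpa   [glide loss]
  uwukalpa → uwukalp   [apocope]
  uwukalp → uwuhalp   [intervocalic lenition]
  giving Irhanish uwuhalp.
The other candidates each miss or misapply at least one Irhanish change.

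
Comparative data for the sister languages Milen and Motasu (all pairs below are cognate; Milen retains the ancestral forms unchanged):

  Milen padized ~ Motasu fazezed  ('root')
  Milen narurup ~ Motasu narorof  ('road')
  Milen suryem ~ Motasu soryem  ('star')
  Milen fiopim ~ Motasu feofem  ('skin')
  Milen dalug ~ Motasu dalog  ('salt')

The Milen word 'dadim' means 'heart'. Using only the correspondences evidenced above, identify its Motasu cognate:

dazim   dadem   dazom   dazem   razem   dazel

padized ~ fazezed — Milen d corresponds to Motasu z between vowels (before a front vowel).
fiopim ~ feofem — Milen i corresponds to Motasu e after a consonant, before a nasal.
Applying these to Milen 'dadim':
  dadim → dazim   (d→z between vowels (before a front vowel))
  dazim → dazem   (i→e after a consonant, before a nasal)
So the Motasu cognate is 'dazem'.

dazem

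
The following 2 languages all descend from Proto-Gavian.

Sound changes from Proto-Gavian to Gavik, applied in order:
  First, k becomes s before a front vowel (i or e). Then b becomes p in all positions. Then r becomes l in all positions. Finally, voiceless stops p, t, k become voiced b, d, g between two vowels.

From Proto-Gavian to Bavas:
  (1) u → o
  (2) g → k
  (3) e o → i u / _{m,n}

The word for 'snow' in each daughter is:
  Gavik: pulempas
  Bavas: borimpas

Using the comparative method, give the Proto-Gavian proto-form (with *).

Position 3: Gavik has l, Bavas has r. Bavas preserves r here (none of its changes turn any other segment into r), so the proto-segment is *r.
Position 4: Gavik has e, Bavas has i. Gavik preserves e here (none of its changes turn any other segment into e), so the proto-segment is *e.
Verify the candidate proto-form against each daughter:
Gavik: *burempas > purempas > pulempas  (by unconditioned shift, unconditioned shift)
Bavas: *burempas
  burempas → borempas   [vowel merger]
  borempas (rule 2 does not apply)
  borempas → borimpas   [pre-nasal raising]
  giving Bavas borimpas.
Only *burempas yields all of Gavik pulempas, Bavas borimpas.

*burempas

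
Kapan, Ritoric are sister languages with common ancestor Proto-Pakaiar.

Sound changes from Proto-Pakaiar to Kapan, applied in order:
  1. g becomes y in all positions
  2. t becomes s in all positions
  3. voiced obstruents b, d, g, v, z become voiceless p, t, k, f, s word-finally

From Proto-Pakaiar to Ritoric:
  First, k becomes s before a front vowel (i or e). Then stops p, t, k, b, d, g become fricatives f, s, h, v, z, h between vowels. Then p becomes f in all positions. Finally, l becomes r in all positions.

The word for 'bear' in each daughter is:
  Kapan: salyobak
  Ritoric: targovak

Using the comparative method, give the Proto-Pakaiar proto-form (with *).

Position 6: Kapan has b, Ritoric has v. Kapan preserves b here (none of its changes turn any other segment into b), so the proto-segment is *b.
Position 4: Kapan has y, Ritoric has g. Ritoric preserves g here (none of its changes turn any other segment into g), so the proto-segment is *g.
Continuing position by position gives *talgobak; check it forward:
Kapan: *talgobak > talyobak > salyobak  (by unconditioned shift, unconditioned shift)
Ritoric: start from *talgobak.
  rule 1: no change — talgobak
  rule 2 (intervocalic lenition): talgobak → talgovak
  rule 3: no change — talgovak
  rule 4 (unconditioned shift): talgovak → targovak
  ⇒ Ritoric targovak
Only *talgobak yields all of Kapan salyobak, Ritoric targovak.

*talgobak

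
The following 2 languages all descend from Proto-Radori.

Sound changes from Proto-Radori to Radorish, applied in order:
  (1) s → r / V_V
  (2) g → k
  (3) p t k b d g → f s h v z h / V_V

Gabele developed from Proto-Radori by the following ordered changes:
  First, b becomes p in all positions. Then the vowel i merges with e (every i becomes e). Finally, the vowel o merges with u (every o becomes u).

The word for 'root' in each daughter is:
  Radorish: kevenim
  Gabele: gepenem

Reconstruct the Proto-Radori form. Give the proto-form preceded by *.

*gebenim

Position 1: Radorish has k, Gabele has g. Gabele preserves g here (none of its changes turn any other segment into g), so the proto-segment is *g.
Position 6: Radorish has i, Gabele has e. Radorish preserves i here (none of its changes turn any other segment into i), so the proto-segment is *i.
This points to *gebenim. Verify forward in each daughter:
Radorish: *gebenim > kebenim > kevenim  (by unconditioned shift, intervocalic lenition)
Gabele: *gebenim
  gebenim → gepenim   [unconditioned shift]
  gepenim → gepenem   [vowel merger]
  gepenem (rule 3 does not apply)
  giving Gabele gepenem.
No other proto-form is consistent with every reflex, so the reconstruction is *gebenim.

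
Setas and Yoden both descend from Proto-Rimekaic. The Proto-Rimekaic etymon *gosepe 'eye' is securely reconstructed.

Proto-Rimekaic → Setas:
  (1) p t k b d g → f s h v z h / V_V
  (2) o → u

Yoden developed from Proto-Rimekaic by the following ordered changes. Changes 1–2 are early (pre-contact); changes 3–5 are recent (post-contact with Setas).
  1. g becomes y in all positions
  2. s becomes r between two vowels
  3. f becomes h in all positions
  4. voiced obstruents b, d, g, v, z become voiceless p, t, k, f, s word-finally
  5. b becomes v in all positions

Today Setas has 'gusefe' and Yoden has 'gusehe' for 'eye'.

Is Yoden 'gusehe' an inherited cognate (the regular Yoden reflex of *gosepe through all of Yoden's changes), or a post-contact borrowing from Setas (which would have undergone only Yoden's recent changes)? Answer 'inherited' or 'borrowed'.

borrowed

If inherited, *gosepe would pass through all of Yoden's changes:
Yoden: start from *gosepe.
  rule 1 (unconditioned shift): gosepe → yosepe
  rule 2 (rhotacism): yosepe → yorepe
  rule 3: no change — yorepe
  rule 4: no change — yorepe
  rule 5: no change — yorepe
  ⇒ Yoden yorepe
If borrowed from Setas 'gusefe' after the early changes, it would undergo only the recent ones:
  rule 3 (unconditioned shift): gusefe → gusehe
  rule 4 (final devoicing): no change (gusehe)
  rule 5 (unconditioned shift): no change (gusehe)
  ⇒ as a loan: gusehe
Yoden 'gusehe' matches the loan outcome 'gusehe', not the inherited 'yorepe' — it skipped the early Yoden changes, so it was borrowed from Setas.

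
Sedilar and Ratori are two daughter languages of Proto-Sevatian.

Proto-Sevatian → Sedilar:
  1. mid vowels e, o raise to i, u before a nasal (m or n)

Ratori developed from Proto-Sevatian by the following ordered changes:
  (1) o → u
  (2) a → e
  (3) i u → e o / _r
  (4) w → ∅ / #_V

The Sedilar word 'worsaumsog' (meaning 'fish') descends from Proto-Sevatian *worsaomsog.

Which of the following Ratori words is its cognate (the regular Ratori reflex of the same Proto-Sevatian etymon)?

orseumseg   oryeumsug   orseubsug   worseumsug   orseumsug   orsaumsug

Ratori: start from *worsaomsog.
  rule 1 (vowel merger): worsaomsog → wursaumsug
  rule 2 (vowel merger): wursaumsug → wurseumsug
  rule 3 (pre-rhotic lowering): wurseumsug → worseumsug
  rule 4 (glide loss): worseumsug → orseumsug
  ⇒ Ratori orseumsug
Only 'orseumsug' matches the regular Ratori development of *worsaomsog.

orseumsug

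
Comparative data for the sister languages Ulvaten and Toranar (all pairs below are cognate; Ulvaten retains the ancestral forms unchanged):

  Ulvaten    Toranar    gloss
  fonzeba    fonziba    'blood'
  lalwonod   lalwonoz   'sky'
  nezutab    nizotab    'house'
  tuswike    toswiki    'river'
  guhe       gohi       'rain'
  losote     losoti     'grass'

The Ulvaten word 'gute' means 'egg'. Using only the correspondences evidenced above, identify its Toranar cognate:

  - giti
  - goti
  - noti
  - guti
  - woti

nezutab ~ nizotab, tuswike ~ toswiki — Ulvaten u corresponds to Toranar o after a consonant, before a consonant other than r, m, n, p, b, f, v.
tuswike ~ toswiki, guhe ~ gohi — Ulvaten e corresponds to Toranar i word-finally.
Applying these to Ulvaten 'gute':
  gute → gote   (u→o after a consonant, before a consonant other than r, m, n, p, b, f, v)
  gote → goti   (e→i word-finally)
So the Toranar cognate is 'goti'.

goti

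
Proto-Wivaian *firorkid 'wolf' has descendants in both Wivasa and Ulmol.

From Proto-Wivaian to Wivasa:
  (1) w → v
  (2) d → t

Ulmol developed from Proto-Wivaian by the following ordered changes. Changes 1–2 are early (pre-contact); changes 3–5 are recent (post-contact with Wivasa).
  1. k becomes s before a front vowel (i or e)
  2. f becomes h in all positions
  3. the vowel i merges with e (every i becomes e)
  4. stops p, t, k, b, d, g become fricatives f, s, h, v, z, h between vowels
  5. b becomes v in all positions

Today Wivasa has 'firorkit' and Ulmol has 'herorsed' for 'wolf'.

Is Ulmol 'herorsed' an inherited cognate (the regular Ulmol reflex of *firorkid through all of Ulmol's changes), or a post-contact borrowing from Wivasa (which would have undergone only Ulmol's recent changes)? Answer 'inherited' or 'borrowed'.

If inherited, *firorkid would pass through all of Ulmol's changes:
Ulmol: *firorkid
  firorkid → firorsid   [palatalisation]
  firorsid → hirorsid   [unconditioned shift]
  hirorsid → herorsed   [vowel merger]
  herorsed (rule 4 does not apply)
  herorsed (rule 5 does not apply)
  giving Ulmol herorsed.
If borrowed from Wivasa 'firorkit' after the early changes, it would undergo only the recent ones:
  rule 3 (vowel merger): firorkit → ferorket
  rule 4 (intervocalic lenition): no change (ferorket)
  rule 5 (unconditioned shift): no change (ferorket)
  ⇒ as a loan: ferorket
Ulmol 'herorsed' matches the inherited outcome exactly, so it is an inherited cognate, not a loan.

inherited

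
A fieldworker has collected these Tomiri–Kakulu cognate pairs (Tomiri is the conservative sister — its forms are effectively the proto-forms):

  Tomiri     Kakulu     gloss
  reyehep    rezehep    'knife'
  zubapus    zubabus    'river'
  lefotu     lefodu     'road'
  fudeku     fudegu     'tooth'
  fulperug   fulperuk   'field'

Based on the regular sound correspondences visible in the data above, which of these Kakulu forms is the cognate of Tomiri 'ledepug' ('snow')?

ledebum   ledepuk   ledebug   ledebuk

ledebuk

zubapus ~ zubabus — Tomiri p corresponds to Kakulu b between vowels (before a back vowel).
fulperug ~ fulperuk — Tomiri g corresponds to Kakulu k word-finally.
Applying these to Tomiri 'ledepug':
  ledepug → ledebug   (p→b between vowels (before a back vowel))
  ledebug → ledebuk   (g→k word-finally)
So the Kakulu cognate is 'ledebuk'.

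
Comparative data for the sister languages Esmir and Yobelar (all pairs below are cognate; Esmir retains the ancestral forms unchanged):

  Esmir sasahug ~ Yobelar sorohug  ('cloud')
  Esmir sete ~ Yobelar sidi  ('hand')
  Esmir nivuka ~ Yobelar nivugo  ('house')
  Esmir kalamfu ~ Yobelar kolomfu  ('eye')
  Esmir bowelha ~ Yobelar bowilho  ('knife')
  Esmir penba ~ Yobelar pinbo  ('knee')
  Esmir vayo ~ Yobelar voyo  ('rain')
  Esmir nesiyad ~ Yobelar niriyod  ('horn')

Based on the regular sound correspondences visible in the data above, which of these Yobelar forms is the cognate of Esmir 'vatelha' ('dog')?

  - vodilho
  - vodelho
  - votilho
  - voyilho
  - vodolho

sasahug ~ sorohug, kalamfu ~ kolomfu — Esmir a corresponds to Yobelar o after a consonant, before a consonant other than r, m, n, p, b, f, v.
sete ~ sidi — Esmir t corresponds to Yobelar d between vowels (before a front vowel).
sete ~ sidi, bowelha ~ bowilho — Esmir e corresponds to Yobelar i after a consonant, before a consonant other than r, m, n, p, b, f, v.
nivuka ~ nivugo, bowelha ~ bowilho — Esmir a corresponds to Yobelar o word-finally.
Applying these to Esmir 'vatelha':
  vatelha → votelha   (a→o after a consonant, before a consonant other than r, m, n, p, b, f, v)
  votelha → vodelha   (t→d between vowels (before a front vowel))
  vodelha → vodilha   (e→i after a consonant, before a consonant other than r, m, n, p, b, f, v)
  vodilha → vodilho   (a→o word-finally)
So the Yobelar cognate is 'vodilho'.

vodilho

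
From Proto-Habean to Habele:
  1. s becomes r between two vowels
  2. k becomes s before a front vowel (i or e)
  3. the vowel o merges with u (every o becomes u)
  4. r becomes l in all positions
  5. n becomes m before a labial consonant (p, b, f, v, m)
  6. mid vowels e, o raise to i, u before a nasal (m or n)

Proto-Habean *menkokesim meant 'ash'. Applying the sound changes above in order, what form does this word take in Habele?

Habele: *menkokesim > menkokerim > menkoserim > menkuserim > menkuselim > minkuselim  (by rhotacism, palatalisation, vowel merger, unconditioned shift, pre-nasal raising)

minkuselim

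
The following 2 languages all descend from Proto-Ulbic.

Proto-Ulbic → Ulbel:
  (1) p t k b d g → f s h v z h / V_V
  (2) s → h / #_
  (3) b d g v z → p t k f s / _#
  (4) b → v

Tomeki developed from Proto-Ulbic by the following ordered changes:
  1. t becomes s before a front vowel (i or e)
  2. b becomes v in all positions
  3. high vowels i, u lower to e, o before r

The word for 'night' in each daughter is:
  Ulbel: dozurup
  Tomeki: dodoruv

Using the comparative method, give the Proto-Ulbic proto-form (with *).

*dodurub

Position 3: Ulbel has z, Tomeki has d. Tomeki preserves d here (none of its changes turn any other segment into d), so the proto-segment is *d.
Position 4: Ulbel has u, Tomeki has o. Ulbel preserves u here (none of its changes turn any other segment into u), so the proto-segment is *u.
This points to *dodurub. Verify forward in each daughter:
Ulbel: start from *dodurub.
  rule 1 (intervocalic lenition): dodurub → dozurub
  rule 2: no change — dozurub
  rule 3 (final devoicing): dozurub → dozurup
  rule 4: no change — dozurup
  ⇒ Ulbel dozurup
Tomeki: *dodurub > doduruv > dodoruv  (by unconditioned shift, pre-rhotic lowering)
Only *dodurub yields all of Ulbel dozurup, Tomeki dodoruv.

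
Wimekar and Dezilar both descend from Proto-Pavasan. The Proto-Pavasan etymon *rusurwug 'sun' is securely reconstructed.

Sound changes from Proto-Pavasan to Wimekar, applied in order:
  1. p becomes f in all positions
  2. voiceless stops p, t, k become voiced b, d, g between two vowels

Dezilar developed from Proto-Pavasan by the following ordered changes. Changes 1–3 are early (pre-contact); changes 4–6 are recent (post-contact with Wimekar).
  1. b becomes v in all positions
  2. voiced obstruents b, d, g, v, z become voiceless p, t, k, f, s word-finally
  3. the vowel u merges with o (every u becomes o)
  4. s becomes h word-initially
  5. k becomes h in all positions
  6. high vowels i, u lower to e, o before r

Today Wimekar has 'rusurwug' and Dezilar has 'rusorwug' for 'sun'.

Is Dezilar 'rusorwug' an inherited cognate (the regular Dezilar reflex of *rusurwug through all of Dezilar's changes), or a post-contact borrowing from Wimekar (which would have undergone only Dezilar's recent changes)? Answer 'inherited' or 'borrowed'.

If inherited, *rusurwug would pass through all of Dezilar's changes:
Dezilar: *rusurwug
  rusurwug (rule 1 does not apply)
  rusurwug → rusurwuk   [final devoicing]
  rusurwuk → rosorwok   [vowel merger]
  rosorwok (rule 4 does not apply)
  rosorwok → rosorwoh   [unconditioned shift]
  rosorwoh (rule 6 does not apply)
  giving Dezilar rosorwoh.
If borrowed from Wimekar 'rusurwug' after the early changes, it would undergo only the recent ones:
  rule 4 (debuccalisation): no change (rusurwug)
  rule 5 (unconditioned shift): no change (rusurwug)
  rule 6 (pre-rhotic lowering): rusurwug → rusorwug
  ⇒ as a loan: rusorwug
Dezilar 'rusorwug' matches the loan outcome 'rusorwug', not the inherited 'rosorwoh' — it skipped the early Dezilar changes, so it was borrowed from Wimekar.

borrowed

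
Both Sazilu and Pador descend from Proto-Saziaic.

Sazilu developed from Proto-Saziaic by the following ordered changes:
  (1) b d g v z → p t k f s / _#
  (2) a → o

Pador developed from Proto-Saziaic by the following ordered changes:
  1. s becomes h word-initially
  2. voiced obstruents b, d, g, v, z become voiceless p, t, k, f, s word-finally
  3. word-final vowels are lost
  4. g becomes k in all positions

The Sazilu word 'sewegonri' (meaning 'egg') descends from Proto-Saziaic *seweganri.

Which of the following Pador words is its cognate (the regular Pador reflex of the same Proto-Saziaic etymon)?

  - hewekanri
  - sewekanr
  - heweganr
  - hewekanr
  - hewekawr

Pador: *seweganri
  seweganri → heweganri   [debuccalisation]
  heweganri (rule 2 does not apply)
  heweganri → heweganr   [apocope]
  heweganr → hewekanr   [unconditioned shift]
  giving Pador hewekanr.
The other candidates each miss or misapply at least one Pador change.

hewekanr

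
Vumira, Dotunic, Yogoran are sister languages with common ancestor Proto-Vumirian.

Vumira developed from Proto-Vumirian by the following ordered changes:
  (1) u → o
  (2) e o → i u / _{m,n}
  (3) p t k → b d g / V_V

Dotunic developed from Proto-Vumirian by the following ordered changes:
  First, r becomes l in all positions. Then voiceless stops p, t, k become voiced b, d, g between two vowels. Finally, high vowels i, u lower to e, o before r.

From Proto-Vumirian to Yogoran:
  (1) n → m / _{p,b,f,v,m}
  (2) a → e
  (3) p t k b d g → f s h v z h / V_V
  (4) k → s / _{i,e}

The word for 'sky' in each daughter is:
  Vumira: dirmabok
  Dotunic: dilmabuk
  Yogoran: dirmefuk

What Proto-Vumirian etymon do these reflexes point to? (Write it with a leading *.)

Position 7: Vumira has o, Dotunic has u, Yogoran has u. Dotunic preserves u here (none of its changes turn any other segment into u), so the proto-segment is *u.
Position 5: Vumira has a, Dotunic has a, Yogoran has e. Vumira preserves a here (none of its changes turn any other segment into a), so the proto-segment is *a.
Verify the candidate proto-form against each daughter:
Vumira: start from *dirmapuk.
  rule 1 (vowel merger): dirmapuk → dirmapok
  rule 2: no change — dirmapok
  rule 3 (intervocalic voicing): dirmapok → dirmabok
  ⇒ Vumira dirmabok
Dotunic: start from *dirmapuk.
  rule 1 (unconditioned shift): dirmapuk → dilmapuk
  rule 2 (intervocalic voicing): dilmapuk → dilmabuk
  rule 3: no change — dilmabuk
  ⇒ Dotunic dilmabuk
Yogoran: *dirmapuk > dirmepuk > dirmefuk  (by vowel merger, intervocalic lenition)
*dirmapuk is the unique common source.

*dirmapuk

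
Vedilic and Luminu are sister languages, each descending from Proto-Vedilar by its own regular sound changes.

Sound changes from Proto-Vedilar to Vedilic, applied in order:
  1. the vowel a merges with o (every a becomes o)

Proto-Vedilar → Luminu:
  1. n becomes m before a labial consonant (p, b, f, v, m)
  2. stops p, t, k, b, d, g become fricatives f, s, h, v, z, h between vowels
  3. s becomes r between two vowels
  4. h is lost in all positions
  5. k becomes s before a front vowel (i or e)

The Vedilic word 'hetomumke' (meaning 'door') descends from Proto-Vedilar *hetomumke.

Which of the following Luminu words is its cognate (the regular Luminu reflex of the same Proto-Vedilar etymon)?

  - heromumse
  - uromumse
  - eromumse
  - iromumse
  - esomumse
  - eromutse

Luminu: start from *hetomumke.
  rule 1: no change — hetomumke
  rule 2 (intervocalic lenition): hetomumke → hesomumke
  rule 3 (rhotacism): hesomumke → heromumke
  rule 4 (h-loss): heromumke → eromumke
  rule 5 (palatalisation): eromumke → eromumse
  ⇒ Luminu eromumse

eromumse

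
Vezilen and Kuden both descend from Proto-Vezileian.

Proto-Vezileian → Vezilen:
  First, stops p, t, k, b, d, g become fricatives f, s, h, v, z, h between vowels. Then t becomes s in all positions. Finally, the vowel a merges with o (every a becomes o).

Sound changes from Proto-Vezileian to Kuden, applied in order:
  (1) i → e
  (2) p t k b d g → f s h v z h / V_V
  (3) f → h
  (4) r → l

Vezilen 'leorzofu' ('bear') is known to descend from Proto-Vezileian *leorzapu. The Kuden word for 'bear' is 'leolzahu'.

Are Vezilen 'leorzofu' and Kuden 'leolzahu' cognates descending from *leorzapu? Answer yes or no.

yes

Derive the expected Kuden reflex of *leorzapu:
Kuden: start from *leorzapu.
  rule 1: no change — leorzapu
  rule 2 (intervocalic lenition): leorzapu → leorzafu
  rule 3 (unconditioned shift): leorzafu → leorzahu
  rule 4 (unconditioned shift): leorzahu → leolzahu
  ⇒ Kuden leolzahu
Kuden 'leolzahu' matches the regular reflex exactly, so the pair is cognate.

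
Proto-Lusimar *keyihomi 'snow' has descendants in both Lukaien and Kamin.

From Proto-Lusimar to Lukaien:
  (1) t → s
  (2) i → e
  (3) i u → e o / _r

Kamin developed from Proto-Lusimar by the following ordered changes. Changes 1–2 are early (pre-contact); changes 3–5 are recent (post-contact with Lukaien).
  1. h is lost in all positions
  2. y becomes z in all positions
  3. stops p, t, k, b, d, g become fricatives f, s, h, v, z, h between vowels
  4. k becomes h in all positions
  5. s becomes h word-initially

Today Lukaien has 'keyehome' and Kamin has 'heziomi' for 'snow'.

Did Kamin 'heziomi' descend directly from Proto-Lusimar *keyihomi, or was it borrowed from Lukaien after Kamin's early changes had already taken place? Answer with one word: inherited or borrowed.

inherited

If inherited, *keyihomi would pass through all of Kamin's changes:
Kamin: *keyihomi > keyiomi > keziomi > heziomi  (by h-loss, unconditioned shift, unconditioned shift)
If borrowed from Lukaien 'keyehome' after the early changes, it would undergo only the recent ones:
  rule 3 (intervocalic lenition): no change (keyehome)
  rule 4 (unconditioned shift): keyehome → heyehome
  rule 5 (debuccalisation): no change (heyehome)
  ⇒ as a loan: heyehome
Kamin 'heziomi' matches the inherited outcome exactly, so it is an inherited cognate, not a loan.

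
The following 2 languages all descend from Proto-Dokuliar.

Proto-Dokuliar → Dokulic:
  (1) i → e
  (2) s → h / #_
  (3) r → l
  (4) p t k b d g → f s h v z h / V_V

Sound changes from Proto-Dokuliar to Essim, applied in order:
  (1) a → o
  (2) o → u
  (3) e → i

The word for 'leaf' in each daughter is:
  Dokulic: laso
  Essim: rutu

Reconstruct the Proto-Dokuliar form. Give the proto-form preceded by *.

Position 2: Dokulic has a, Essim has u. Dokulic preserves a here (none of its changes turn any other segment into a), so the proto-segment is *a.
Position 4: Dokulic has o, Essim has u. Dokulic preserves o here (none of its changes turn any other segment into o), so the proto-segment is *o.
Verify the candidate proto-form against each daughter:
Dokulic: *rato > lato > laso  (by unconditioned shift, intervocalic lenition)
Essim: *rato
  rato → roto   [vowel merger]
  roto → rutu   [vowel merger]
  rutu (rule 3 does not apply)
  giving Essim rutu.
No other proto-form is consistent with every reflex, so the reconstruction is *rato.

*rato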